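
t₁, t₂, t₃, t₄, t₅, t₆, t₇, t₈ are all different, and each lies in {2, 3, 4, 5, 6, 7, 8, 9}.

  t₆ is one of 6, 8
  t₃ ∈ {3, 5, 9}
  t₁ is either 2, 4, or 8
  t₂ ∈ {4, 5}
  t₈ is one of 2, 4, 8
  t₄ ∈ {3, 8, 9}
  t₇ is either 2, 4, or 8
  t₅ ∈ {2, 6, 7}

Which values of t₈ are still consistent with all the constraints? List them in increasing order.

2, 4, 8

The 8 variables draw from only 8 values {2, 3, 4, 5, 6, 7, 8, 9}, so each is used; only t₅ can be 7, hence t₅ = 7.
Among the 7 still-open variables, 6 fits only t₆ (and all 7 values in {2, 3, 4, 5, 6, 8, 9} must be used), so t₆ = 6.
The 3 variables t₁, t₇, t₈ are confined to {2, 4, 8}, which locks those values in; drop them from t₂, t₄.
That leaves t₂ = 5. So t₃ can't be 5.
No further eliminations apply; t₈ can still be any of 2, 4, 8.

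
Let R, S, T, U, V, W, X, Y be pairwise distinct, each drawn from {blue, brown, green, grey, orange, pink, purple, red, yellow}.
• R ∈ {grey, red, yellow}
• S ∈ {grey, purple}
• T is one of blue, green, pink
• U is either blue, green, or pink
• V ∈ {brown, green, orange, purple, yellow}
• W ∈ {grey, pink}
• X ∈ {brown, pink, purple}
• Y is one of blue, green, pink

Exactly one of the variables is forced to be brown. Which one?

X

T, U, Y share exactly the 3 values {blue, green, pink}; by pigeonhole those values go to them, so strike blue, green, pink from V, W, X.
W has just one choice, so W = grey. So R, S can't be grey.
S's domain is down to {purple}, so S = purple. So V, X can't be purple.
So brown goes to X.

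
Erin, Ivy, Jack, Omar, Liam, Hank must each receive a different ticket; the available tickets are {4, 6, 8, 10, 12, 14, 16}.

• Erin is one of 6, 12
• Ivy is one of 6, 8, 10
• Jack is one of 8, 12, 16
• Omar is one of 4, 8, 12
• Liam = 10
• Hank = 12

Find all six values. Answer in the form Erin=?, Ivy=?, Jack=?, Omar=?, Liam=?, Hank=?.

Liam has just one choice, so Liam = 10. Remove 10 from Ivy.
That leaves Hank = 12. So Erin, Jack, Omar can't be 12.
Erin must be 6 (only option left). Eliminate 6 elsewhere: Ivy.
That leaves Ivy = 8. Remove 8 from Jack, Omar.
Jack's domain is down to {16}, so Jack = 16.
Omar has just one choice, so Omar = 4.

Erin=6, Ivy=8, Jack=16, Omar=4, Liam=10, Hank=12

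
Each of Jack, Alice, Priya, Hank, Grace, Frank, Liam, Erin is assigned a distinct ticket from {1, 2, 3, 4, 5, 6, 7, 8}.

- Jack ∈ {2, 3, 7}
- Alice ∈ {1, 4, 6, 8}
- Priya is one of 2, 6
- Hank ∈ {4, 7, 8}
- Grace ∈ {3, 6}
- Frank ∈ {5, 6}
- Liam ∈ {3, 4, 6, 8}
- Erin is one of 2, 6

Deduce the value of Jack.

7

The 8 variables draw from only 8 values {1, 2, 3, 4, 5, 6, 7, 8}, so each is used; only Alice can be 1, hence Alice = 1.
The 7 still-open variables together cover exactly {2, 3, 4, 5, 6, 7, 8} — 7 values for 7 variables — and 5 appears only in Frank's list, so Frank = 5.
Priya and Erin between them cover only {2, 6} — a naked pair. Remove those values from Jack, Grace, Liam.
Grace has just one choice, so Grace = 3. Strike 3 from Jack, Liam.
So Jack = 7.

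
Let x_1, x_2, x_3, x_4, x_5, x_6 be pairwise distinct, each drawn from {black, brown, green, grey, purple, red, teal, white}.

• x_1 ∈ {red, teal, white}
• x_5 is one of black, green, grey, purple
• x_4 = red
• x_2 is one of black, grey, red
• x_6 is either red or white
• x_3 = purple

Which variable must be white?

x_3's domain is down to {purple}, so x_3 = purple. Remove purple from x_5.
x_4 has just one choice, so x_4 = red. Remove red from x_1, x_2, x_6.
So white goes to x_6.

x_6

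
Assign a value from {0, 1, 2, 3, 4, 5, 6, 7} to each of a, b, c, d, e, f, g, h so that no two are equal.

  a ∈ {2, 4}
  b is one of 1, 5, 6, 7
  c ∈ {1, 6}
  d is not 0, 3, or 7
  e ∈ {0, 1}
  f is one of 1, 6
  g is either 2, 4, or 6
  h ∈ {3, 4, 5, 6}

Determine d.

Among the 8 variables, 0 fits only e (and all 8 values in {0, 1, 2, 3, 4, 5, 6, 7} must be used), so e = 0.
The 7 still-open variables together cover exactly {1, 2, 3, 4, 5, 6, 7} — 7 values for 7 variables — and 3 appears only in h's list, so h = 3.
Among the 6 still-open variables, 7 fits only b (and all 6 values in {1, 2, 4, 5, 6, 7} must be used), so b = 7.
The 5 still-open variables together cover exactly {1, 2, 4, 5, 6} — 5 values for 5 variables — and 5 appears only in d's list, so d = 5.

5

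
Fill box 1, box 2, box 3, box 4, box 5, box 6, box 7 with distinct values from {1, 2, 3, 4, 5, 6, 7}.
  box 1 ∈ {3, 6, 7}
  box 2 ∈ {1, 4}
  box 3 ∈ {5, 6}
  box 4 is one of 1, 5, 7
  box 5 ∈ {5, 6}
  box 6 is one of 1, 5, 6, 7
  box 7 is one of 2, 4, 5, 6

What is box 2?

Among the 7 variables, 2 fits only box 7 (and all 7 values in {1, 2, 3, 4, 5, 6, 7} must be used), so box 7 = 2.
Among the 6 still-open variables, 3 fits only box 1 (and all 6 values in {1, 3, 4, 5, 6, 7} must be used), so box 1 = 3.
The 5 still-open variables draw from only 5 values {1, 4, 5, 6, 7}, so each is used; only box 2 can be 4, hence box 2 = 4.

4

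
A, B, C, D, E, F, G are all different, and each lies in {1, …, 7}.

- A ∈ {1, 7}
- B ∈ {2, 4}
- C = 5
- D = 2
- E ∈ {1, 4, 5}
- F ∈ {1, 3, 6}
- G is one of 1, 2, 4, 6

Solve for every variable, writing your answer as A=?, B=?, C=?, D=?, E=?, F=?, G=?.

C's domain is down to {5}, so C = 5. So E can't be 5.
That leaves D = 2. So B, G can't be 2.
B's domain is down to {4}, so B = 4. Strike 4 from E, G.
That leaves E = 1. Strike 1 from A, F, G.
G has just one choice, so G = 6. Eliminate 6 elsewhere: F.
A's domain is down to {7}, so A = 7.
That leaves F = 3.

A=7, B=4, C=5, D=2, E=1, F=3, G=6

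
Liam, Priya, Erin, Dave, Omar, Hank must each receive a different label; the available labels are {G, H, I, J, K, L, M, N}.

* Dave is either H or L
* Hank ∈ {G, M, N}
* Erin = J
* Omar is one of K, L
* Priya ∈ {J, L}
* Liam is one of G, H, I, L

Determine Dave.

Erin has just one choice, so Erin = J. Remove J from Priya.
That leaves Priya = L. Remove L from Liam, Dave, Omar.
So Dave = H.

H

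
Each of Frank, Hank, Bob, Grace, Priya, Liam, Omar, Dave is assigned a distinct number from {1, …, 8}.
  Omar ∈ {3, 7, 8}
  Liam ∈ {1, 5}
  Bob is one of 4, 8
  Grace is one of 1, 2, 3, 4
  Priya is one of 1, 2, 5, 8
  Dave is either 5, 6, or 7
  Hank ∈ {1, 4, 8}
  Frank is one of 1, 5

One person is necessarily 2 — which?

Priya

The 8 variables draw from only 8 values {1, 2, 3, 4, 5, 6, 7, 8}, so each is used; only Dave can be 6, hence Dave = 6.
The 7 still-open variables draw from only 7 values {1, 2, 3, 4, 5, 7, 8}, so each is used; only Omar can be 7, hence Omar = 7.
The 6 still-open variables together cover exactly {1, 2, 3, 4, 5, 8} — 6 values for 6 variables — and 3 appears only in Grace's list, so Grace = 3.
The 5 still-open variables draw from only 5 values {1, 2, 4, 5, 8}, so each is used; only Priya can be 2, hence Priya = 2.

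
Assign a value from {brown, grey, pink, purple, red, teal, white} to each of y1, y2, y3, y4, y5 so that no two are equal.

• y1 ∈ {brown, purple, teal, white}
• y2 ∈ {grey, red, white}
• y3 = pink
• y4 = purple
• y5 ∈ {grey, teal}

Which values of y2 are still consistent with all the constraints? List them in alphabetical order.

y3 has just one choice, so y3 = pink.
y4 must be purple (only option left). Strike purple from y1.
No further eliminations apply; y2 can still be any of grey, red, white.

grey, red, white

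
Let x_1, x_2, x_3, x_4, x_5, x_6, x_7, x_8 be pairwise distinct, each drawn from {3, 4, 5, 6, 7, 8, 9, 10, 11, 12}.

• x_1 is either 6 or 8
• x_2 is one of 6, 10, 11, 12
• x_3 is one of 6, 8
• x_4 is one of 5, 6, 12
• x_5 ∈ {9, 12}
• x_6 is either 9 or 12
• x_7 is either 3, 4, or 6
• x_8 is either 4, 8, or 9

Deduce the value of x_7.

x_1 and x_3 share exactly the 2 values {6, 8}; by pigeonhole those values go to them, so strike 6, 8 from x_2, x_4, x_7, x_8.
x_5 and x_6 between them cover only {9, 12} — a naked pair. Remove those values from x_2, x_4, x_8.
That leaves x_4 = 5.
x_8 must be 4 (only option left). So x_7 can't be 4.
So x_7 = 3.

3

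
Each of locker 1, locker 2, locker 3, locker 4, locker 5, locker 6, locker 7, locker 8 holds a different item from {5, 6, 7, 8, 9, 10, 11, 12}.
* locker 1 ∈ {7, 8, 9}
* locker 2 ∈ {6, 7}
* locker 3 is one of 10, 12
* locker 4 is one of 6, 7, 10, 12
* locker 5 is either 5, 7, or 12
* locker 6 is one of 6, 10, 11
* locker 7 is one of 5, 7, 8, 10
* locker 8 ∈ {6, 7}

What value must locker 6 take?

11

The 8 variables draw from only 8 values {5, 6, 7, 8, 9, 10, 11, 12}, so each is used; only locker 1 can be 9, hence locker 1 = 9.
The 7 still-open variables draw from only 7 values {5, 6, 7, 8, 10, 11, 12}, so each is used; only locker 7 can be 8, hence locker 7 = 8.
The 6 still-open variables together cover exactly {5, 6, 7, 10, 11, 12} — 6 values for 6 variables — and 5 appears only in locker 5's list, so locker 5 = 5.
The 5 still-open variables together cover exactly {6, 7, 10, 11, 12} — 5 values for 5 variables — and 11 appears only in locker 6's list, so locker 6 = 11.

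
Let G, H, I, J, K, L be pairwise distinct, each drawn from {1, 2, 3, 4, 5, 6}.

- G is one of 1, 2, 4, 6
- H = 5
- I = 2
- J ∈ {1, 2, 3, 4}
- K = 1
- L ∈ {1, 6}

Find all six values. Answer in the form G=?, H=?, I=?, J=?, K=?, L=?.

G=4, H=5, I=2, J=3, K=1, L=6

H's domain is down to {5}, so H = 5.
I must be 2 (only option left). Strike 2 from G, J.
That leaves K = 1. Remove 1 from G, J, L.
L must be 6 (only option left). Strike 6 from G.
G has just one choice, so G = 4. Remove 4 from J.
That leaves J = 3.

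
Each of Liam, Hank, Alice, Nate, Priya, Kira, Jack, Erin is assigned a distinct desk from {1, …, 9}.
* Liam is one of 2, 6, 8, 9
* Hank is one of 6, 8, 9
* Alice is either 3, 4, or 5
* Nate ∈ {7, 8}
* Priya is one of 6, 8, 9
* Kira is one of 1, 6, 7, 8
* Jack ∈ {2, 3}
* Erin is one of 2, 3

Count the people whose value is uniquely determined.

2

Jack and Erin share exactly the 2 values {2, 3}; by pigeonhole those values go to them, so strike 2, 3 from Liam, Alice.
Liam, Hank, Priya share exactly the 3 values {6, 8, 9}; by pigeonhole those values go to them, so strike 6, 8, 9 from Nate, Kira.
Nate must be 7 (only option left). Remove 7 from Kira.
That leaves Kira = 1.
Determined: Nate=7, Kira=1. The other people each still have more than one consistent value. That makes 2.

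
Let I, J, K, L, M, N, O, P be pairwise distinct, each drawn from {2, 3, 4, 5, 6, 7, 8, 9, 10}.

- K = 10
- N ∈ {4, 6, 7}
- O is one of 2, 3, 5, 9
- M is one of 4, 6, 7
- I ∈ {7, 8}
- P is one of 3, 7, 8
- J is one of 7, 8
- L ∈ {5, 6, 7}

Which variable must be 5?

L

K has just one choice, so K = 10.
I and J between them cover only {7, 8} — a naked pair. Remove those values from L, M, N, P.
P must be 3 (only option left). So O can't be 3.
M and N between them cover only {4, 6} — a naked pair. Remove those values from L.
So 5 goes to L.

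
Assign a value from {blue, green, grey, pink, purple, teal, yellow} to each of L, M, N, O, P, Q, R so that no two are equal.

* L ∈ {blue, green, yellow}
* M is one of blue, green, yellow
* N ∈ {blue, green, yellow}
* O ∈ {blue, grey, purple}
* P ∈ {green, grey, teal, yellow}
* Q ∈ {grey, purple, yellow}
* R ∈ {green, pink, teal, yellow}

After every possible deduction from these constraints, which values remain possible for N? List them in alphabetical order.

blue, green, yellow

The 7 variables together cover exactly {blue, green, grey, pink, purple, teal, yellow} — 7 values for 7 variables — and pink appears only in R's list, so R = pink.
The 6 still-open variables together cover exactly {blue, green, grey, purple, teal, yellow} — 6 values for 6 variables — and teal appears only in P's list, so P = teal.
L, M, N share exactly the 3 values {blue, green, yellow}; by pigeonhole those values go to them, so strike blue, green, yellow from O, Q.
No further eliminations apply; N can still be any of blue, green, yellow.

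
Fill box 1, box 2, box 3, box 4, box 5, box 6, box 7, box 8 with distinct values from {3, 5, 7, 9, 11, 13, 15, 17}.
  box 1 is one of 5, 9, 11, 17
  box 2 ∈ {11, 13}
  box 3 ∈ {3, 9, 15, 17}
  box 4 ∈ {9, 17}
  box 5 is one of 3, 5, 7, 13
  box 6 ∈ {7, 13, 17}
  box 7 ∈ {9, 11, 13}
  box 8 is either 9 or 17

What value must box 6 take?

7

Among the 8 variables, 15 fits only box 3 (and all 8 values in {3, 5, 7, 9, 11, 13, 15, 17} must be used), so box 3 = 15.
The 7 still-open variables draw from only 7 values {3, 5, 7, 9, 11, 13, 17}, so each is used; only box 5 can be 3, hence box 5 = 3.
The 6 still-open variables together cover exactly {5, 7, 9, 11, 13, 17} — 6 values for 6 variables — and 5 appears only in box 1's list, so box 1 = 5.
The 5 still-open variables draw from only 5 values {7, 9, 11, 13, 17}, so each is used; only box 6 can be 7, hence box 6 = 7.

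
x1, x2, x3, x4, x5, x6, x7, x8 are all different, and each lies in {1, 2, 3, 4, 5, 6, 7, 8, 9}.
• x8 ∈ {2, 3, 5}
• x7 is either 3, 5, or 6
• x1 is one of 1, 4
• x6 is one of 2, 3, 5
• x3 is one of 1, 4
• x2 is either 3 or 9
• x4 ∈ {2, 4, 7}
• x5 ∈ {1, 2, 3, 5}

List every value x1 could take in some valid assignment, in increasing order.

1, 4

The 8 variables together cover exactly {1, 2, 3, 4, 5, 6, 7, 9} — 8 values for 8 variables — and 6 appears only in x7's list, so x7 = 6.
Among the 7 still-open variables, 7 fits only x4 (and all 7 values in {1, 2, 3, 4, 5, 7, 9} must be used), so x4 = 7.
The 6 still-open variables draw from only 6 values {1, 2, 3, 4, 5, 9}, so each is used; only x2 can be 9, hence x2 = 9.
x1 and x3 between them cover only {1, 4} — a naked pair. Remove those values from x5.
No further eliminations apply; x1 can still be any of 1, 4.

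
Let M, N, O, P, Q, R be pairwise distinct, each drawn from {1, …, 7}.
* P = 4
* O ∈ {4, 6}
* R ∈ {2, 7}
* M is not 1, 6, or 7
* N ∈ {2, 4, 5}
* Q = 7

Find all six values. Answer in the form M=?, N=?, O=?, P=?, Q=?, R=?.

M=3, N=5, O=6, P=4, Q=7, R=2

P must be 4 (only option left). Strike 4 from M, N, O.
Q's domain is down to {7}, so Q = 7. So R can't be 7.
R has just one choice, so R = 2. Strike 2 from M, N.
N must be 5 (only option left). So M can't be 5.
O's domain is down to {6}, so O = 6.
M has just one choice, so M = 3.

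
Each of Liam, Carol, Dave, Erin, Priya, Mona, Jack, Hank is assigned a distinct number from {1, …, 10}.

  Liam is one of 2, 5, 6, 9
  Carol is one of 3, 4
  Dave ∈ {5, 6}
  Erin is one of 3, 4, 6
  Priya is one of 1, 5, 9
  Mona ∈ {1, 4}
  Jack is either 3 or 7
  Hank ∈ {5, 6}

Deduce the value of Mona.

Among the 8 variables, 2 fits only Liam (and all 8 values in {1, 2, 3, 4, 5, 6, 7, 9} must be used), so Liam = 2.
The 7 still-open variables draw from only 7 values {1, 3, 4, 5, 6, 7, 9}, so each is used; only Jack can be 7, hence Jack = 7.
Among the 6 still-open variables, 9 fits only Priya (and all 6 values in {1, 3, 4, 5, 6, 9} must be used), so Priya = 9.
Among the 5 still-open variables, 1 fits only Mona (and all 5 values in {1, 3, 4, 5, 6} must be used), so Mona = 1.

1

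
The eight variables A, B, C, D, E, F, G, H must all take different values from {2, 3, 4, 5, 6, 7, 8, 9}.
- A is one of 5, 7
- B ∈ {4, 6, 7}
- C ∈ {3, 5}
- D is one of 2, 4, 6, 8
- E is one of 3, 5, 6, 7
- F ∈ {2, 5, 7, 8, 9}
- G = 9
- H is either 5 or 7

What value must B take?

G's domain is down to {9}, so G = 9. Eliminate 9 elsewhere: F.
A and H share exactly the 2 values {5, 7}; by pigeonhole those values go to them, so strike 5, 7 from B, C, E, F.
That leaves C = 3. Remove 3 from E.
That leaves E = 6. Remove 6 from B, D.
So B = 4.

4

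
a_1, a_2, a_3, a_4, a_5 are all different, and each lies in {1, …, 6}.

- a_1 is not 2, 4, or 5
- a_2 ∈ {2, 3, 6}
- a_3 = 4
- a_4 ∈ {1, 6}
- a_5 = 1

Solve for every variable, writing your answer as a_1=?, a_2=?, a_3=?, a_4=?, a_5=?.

a_3's domain is down to {4}, so a_3 = 4.
That leaves a_5 = 1. Strike 1 from a_1, a_4.
a_4 must be 6 (only option left). So a_1, a_2 can't be 6.
a_1 must be 3 (only option left). Remove 3 from a_2.
a_2 has just one choice, so a_2 = 2.

a_1=3, a_2=2, a_3=4, a_4=6, a_5=1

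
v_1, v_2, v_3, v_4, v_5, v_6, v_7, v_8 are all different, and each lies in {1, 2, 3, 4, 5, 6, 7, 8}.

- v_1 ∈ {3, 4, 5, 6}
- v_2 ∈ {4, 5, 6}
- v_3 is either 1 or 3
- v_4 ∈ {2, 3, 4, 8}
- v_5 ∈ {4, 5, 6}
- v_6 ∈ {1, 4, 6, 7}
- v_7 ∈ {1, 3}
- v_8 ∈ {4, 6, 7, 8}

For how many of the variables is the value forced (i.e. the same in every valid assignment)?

The 8 variables together cover exactly {1, 2, 3, 4, 5, 6, 7, 8} — 8 values for 8 variables — and 2 appears only in v_4's list, so v_4 = 2.
The 7 still-open variables draw from only 7 values {1, 3, 4, 5, 6, 7, 8}, so each is used; only v_8 can be 8, hence v_8 = 8.
The 6 still-open variables together cover exactly {1, 3, 4, 5, 6, 7} — 6 values for 6 variables — and 7 appears only in v_6's list, so v_6 = 7.
v_3 and v_7 share exactly the 2 values {1, 3}; by pigeonhole those values go to them, so strike 1, 3 from v_1.
Determined: v_4=2, v_6=7, v_8=8. The other variables each still have more than one consistent value. That makes 3.

3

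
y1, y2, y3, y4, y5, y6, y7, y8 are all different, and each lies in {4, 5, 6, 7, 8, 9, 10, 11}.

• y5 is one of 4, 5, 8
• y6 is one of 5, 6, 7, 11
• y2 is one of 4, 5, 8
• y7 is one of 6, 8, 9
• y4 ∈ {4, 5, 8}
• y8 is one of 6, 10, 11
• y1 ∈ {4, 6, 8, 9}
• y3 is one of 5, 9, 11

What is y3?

11

Among the 8 variables, 7 fits only y6 (and all 8 values in {4, 5, 6, 7, 8, 9, 10, 11} must be used), so y6 = 7.
The 7 still-open variables draw from only 7 values {4, 5, 6, 8, 9, 10, 11}, so each is used; only y8 can be 10, hence y8 = 10.
The 6 still-open variables together cover exactly {4, 5, 6, 8, 9, 11} — 6 values for 6 variables — and 11 appears only in y3's list, so y3 = 11.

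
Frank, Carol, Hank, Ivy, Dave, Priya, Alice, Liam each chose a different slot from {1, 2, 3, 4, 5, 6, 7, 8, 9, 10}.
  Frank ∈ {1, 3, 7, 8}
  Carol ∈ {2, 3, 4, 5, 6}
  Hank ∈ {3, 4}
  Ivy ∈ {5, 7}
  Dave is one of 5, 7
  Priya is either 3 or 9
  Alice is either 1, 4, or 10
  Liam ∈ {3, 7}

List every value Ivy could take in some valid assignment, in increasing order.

5, 7

The 2 variables Ivy and Dave are confined to {5, 7}, which locks those values in; drop them from Frank, Carol, Liam.
Liam must be 3 (only option left). So Frank, Carol, Hank, Priya can't be 3.
Hank's domain is down to {4}, so Hank = 4. So Carol, Alice can't be 4.
That leaves Priya = 9.
No further eliminations apply; Ivy can still be any of 5, 7.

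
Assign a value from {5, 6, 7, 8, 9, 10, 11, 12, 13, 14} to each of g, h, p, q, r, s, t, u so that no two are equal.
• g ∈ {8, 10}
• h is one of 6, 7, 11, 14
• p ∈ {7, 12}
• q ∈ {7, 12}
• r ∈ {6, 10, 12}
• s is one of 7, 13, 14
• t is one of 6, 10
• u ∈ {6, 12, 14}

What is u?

14

Among the 8 variables, 8 fits only g (and all 8 values in {6, 7, 8, 10, 11, 12, 13, 14} must be used), so g = 8.
Among the 7 still-open variables, 11 fits only h (and all 7 values in {6, 7, 10, 11, 12, 13, 14} must be used), so h = 11.
Among the 6 still-open variables, 13 fits only s (and all 6 values in {6, 7, 10, 12, 13, 14} must be used), so s = 13.
The 5 still-open variables draw from only 5 values {6, 7, 10, 12, 14}, so each is used; only u can be 14, hence u = 14.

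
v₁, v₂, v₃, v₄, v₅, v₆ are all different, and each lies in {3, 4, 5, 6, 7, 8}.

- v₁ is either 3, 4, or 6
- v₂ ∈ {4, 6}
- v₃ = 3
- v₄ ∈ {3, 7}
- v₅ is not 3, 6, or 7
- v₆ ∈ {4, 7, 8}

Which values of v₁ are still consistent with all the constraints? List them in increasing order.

v₃ must be 3 (only option left). Remove 3 from v₁, v₄.
v₄ has just one choice, so v₄ = 7. So v₆ can't be 7.
The 4 still-open variables together cover exactly {4, 5, 6, 8} — 4 values for 4 variables — and 5 appears only in v₅'s list, so v₅ = 5.
The 3 still-open variables together cover exactly {4, 6, 8} — 3 values for 3 variables — and 8 appears only in v₆'s list, so v₆ = 8.
No further eliminations apply; v₁ can still be any of 4, 6.

4, 6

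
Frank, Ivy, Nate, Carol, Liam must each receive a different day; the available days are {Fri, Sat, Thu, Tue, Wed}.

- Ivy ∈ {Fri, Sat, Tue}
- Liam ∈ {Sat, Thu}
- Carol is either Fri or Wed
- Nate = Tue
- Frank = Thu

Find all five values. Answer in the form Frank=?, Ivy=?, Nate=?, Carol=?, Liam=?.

Frank must be Thu (only option left). Eliminate Thu elsewhere: Liam.
That leaves Nate = Tue. Strike Tue from Ivy.
Liam's domain is down to {Sat}, so Liam = Sat. Eliminate Sat elsewhere: Ivy.
That leaves Ivy = Fri. Remove Fri from Carol.
That leaves Carol = Wed.

Frank=Thu, Ivy=Fri, Nate=Tue, Carol=Wed, Liam=Sat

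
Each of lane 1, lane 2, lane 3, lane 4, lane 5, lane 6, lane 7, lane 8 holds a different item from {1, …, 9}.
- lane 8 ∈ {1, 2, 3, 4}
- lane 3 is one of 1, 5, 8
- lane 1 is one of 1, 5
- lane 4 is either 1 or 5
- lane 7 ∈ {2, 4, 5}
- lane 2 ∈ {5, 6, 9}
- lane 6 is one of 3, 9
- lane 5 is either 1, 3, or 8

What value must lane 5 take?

3

The 8 variables draw from only 8 values {1, 2, 3, 4, 5, 6, 8, 9}, so each is used; only lane 2 can be 6, hence lane 2 = 6.
The 7 still-open variables together cover exactly {1, 2, 3, 4, 5, 8, 9} — 7 values for 7 variables — and 9 appears only in lane 6's list, so lane 6 = 9.
lane 1 and lane 4 between them cover only {1, 5} — a naked pair. Remove those values from lane 3, lane 5, lane 7, lane 8.
That leaves lane 3 = 8. Remove 8 from lane 5.
So lane 5 = 3.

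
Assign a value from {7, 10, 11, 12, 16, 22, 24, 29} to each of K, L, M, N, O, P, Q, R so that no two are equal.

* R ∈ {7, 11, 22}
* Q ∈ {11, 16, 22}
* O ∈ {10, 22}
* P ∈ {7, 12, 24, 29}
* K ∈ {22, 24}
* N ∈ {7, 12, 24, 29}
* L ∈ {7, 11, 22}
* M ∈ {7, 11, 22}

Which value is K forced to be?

Among the 8 variables, 10 fits only O (and all 8 values in {7, 10, 11, 12, 16, 22, 24, 29} must be used), so O = 10.
The 7 still-open variables draw from only 7 values {7, 11, 12, 16, 22, 24, 29}, so each is used; only Q can be 16, hence Q = 16.
L, M, R share exactly the 3 values {7, 11, 22}; by pigeonhole those values go to them, so strike 7, 11, 22 from K, N, P.
So K = 24.

24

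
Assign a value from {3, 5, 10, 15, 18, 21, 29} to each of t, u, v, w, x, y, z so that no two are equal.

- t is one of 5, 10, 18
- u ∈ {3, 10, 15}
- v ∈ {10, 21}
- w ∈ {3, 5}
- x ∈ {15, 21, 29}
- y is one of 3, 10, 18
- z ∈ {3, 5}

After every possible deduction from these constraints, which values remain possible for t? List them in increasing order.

The 7 variables draw from only 7 values {3, 5, 10, 15, 18, 21, 29}, so each is used; only x can be 29, hence x = 29.
Among the 6 still-open variables, 15 fits only u (and all 6 values in {3, 5, 10, 15, 18, 21} must be used), so u = 15.
The 5 still-open variables together cover exactly {3, 5, 10, 18, 21} — 5 values for 5 variables — and 21 appears only in v's list, so v = 21.
w and z between them cover only {3, 5} — a naked pair. Remove those values from t, y.
No further eliminations apply; t can still be any of 10, 18.

10, 18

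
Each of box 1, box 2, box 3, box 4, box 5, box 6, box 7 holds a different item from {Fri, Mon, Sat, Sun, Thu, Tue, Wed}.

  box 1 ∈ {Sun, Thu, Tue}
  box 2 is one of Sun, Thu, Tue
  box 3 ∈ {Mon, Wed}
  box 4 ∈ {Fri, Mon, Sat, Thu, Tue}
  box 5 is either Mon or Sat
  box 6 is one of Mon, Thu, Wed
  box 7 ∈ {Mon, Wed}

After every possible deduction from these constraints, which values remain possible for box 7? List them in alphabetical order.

Mon, Wed

The 7 variables draw from only 7 values {Fri, Mon, Sat, Sun, Thu, Tue, Wed}, so each is used; only box 4 can be Fri, hence box 4 = Fri.
The 6 still-open variables draw from only 6 values {Mon, Sat, Sun, Thu, Tue, Wed}, so each is used; only box 5 can be Sat, hence box 5 = Sat.
box 3 and box 7 between them cover only {Mon, Wed} — a naked pair. Remove those values from box 6.
box 6 must be Thu (only option left). Remove Thu from box 1, box 2.
No further eliminations apply; box 7 can still be any of Mon, Wed.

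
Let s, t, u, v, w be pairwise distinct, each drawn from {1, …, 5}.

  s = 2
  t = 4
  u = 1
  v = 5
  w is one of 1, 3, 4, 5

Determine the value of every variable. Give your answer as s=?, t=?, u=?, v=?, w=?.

s=2, t=4, u=1, v=5, w=3

s's domain is down to {2}, so s = 2.
That leaves t = 4. Strike 4 from w.
u has just one choice, so u = 1. Strike 1 from w.
v has just one choice, so v = 5. So w can't be 5.
w has just one choice, so w = 3.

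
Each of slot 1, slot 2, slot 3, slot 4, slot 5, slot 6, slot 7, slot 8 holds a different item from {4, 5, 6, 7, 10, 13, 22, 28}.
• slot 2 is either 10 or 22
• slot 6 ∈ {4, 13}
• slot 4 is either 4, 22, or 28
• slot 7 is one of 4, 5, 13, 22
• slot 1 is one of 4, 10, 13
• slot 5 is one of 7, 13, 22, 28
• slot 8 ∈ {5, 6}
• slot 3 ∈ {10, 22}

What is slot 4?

28

The 8 variables draw from only 8 values {4, 5, 6, 7, 10, 13, 22, 28}, so each is used; only slot 8 can be 6, hence slot 8 = 6.
The 7 still-open variables together cover exactly {4, 5, 7, 10, 13, 22, 28} — 7 values for 7 variables — and 5 appears only in slot 7's list, so slot 7 = 5.
The 6 still-open variables together cover exactly {4, 7, 10, 13, 22, 28} — 6 values for 6 variables — and 7 appears only in slot 5's list, so slot 5 = 7.
The 5 still-open variables draw from only 5 values {4, 10, 13, 22, 28}, so each is used; only slot 4 can be 28, hence slot 4 = 28.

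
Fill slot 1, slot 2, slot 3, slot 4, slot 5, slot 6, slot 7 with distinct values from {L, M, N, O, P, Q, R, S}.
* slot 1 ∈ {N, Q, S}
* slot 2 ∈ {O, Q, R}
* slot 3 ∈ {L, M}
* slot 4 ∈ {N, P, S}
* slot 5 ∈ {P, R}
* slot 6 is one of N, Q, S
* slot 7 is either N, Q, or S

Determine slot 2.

The 3 variables slot 1, slot 6, slot 7 are confined to {N, Q, S}, which locks those values in; drop them from slot 2, slot 4.
slot 4 must be P (only option left). Remove P from slot 5.
That leaves slot 5 = R. So slot 2 can't be R.
So slot 2 = O.

O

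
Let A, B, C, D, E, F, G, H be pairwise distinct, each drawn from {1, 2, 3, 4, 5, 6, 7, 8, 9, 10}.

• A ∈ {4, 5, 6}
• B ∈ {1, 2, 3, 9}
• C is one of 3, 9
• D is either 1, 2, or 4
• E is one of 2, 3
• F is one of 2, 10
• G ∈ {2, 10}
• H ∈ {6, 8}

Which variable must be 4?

The 2 variables F and G are confined to {2, 10}, which locks those values in; drop them from B, D, E.
E's domain is down to {3}, so E = 3. Strike 3 from B, C.
C must be 9 (only option left). Strike 9 from B.
B has just one choice, so B = 1. Strike 1 from D.
So 4 goes to D.

D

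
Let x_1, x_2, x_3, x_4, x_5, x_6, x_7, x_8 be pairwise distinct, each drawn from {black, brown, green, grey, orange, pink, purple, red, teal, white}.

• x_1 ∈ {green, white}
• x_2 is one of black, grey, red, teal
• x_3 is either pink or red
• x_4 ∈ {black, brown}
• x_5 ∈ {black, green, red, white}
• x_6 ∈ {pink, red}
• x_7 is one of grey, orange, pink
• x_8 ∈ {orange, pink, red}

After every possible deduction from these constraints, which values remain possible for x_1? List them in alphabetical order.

x_3 and x_6 share exactly the 2 values {pink, red}; by pigeonhole those values go to them, so strike pink, red from x_2, x_5, x_7, x_8.
x_8 has just one choice, so x_8 = orange. Remove orange from x_7.
That leaves x_7 = grey. So x_2 can't be grey.
No further eliminations apply; x_1 can still be any of green, white.

green, white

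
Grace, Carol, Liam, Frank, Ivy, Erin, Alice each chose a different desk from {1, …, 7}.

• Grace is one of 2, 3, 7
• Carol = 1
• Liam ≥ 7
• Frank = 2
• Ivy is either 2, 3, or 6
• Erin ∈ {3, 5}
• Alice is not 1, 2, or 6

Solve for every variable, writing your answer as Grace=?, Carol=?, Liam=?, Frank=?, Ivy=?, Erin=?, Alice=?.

Carol must be 1 (only option left).
That leaves Liam = 7. Strike 7 from Grace, Alice.
Frank has just one choice, so Frank = 2. Eliminate 2 elsewhere: Grace, Ivy.
That leaves Grace = 3. Remove 3 from Ivy, Erin, Alice.
Ivy has just one choice, so Ivy = 6.
Erin must be 5 (only option left). Eliminate 5 elsewhere: Alice.
Alice must be 4 (only option left).

Grace=3, Carol=1, Liam=7, Frank=2, Ivy=6, Erin=5, Alice=4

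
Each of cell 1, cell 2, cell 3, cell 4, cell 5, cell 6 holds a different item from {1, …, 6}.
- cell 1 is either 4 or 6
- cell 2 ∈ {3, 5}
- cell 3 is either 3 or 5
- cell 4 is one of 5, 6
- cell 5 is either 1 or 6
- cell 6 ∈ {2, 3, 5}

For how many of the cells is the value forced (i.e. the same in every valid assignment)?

The 6 variables draw from only 6 values {1, 2, 3, 4, 5, 6}, so each is used; only cell 5 can be 1, hence cell 5 = 1.
The 5 still-open variables draw from only 5 values {2, 3, 4, 5, 6}, so each is used; only cell 6 can be 2, hence cell 6 = 2.
Among the 4 still-open variables, 4 fits only cell 1 (and all 4 values in {3, 4, 5, 6} must be used), so cell 1 = 4.
Among the 3 still-open variables, 6 fits only cell 4 (and all 3 values in {3, 5, 6} must be used), so cell 4 = 6.
Determined: cell 1=4, cell 4=6, cell 5=1, cell 6=2. The other cells each still have more than one consistent value. That makes 4.

4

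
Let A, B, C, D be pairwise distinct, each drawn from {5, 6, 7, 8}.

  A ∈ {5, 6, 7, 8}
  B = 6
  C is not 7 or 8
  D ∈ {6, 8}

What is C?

B's domain is down to {6}, so B = 6. Strike 6 from A, C, D.
So C = 5.

5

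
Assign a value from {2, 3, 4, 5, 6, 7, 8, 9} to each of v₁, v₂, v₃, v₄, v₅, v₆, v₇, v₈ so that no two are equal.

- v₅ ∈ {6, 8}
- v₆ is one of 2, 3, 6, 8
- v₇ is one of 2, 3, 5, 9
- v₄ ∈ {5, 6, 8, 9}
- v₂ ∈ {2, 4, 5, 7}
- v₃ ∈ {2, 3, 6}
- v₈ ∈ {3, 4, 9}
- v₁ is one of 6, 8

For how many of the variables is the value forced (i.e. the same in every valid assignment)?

Among the 8 variables, 7 fits only v₂ (and all 8 values in {2, 3, 4, 5, 6, 7, 8, 9} must be used), so v₂ = 7.
The 7 still-open variables together cover exactly {2, 3, 4, 5, 6, 8, 9} — 7 values for 7 variables — and 4 appears only in v₈'s list, so v₈ = 4.
The 2 variables v₁ and v₅ are confined to {6, 8}, which locks those values in; drop them from v₃, v₄, v₆.
v₃ and v₆ share exactly the 2 values {2, 3}; by pigeonhole those values go to them, so strike 2, 3 from v₇.
Determined: v₂=7, v₈=4. The other variables each still have more than one consistent value. That makes 2.

2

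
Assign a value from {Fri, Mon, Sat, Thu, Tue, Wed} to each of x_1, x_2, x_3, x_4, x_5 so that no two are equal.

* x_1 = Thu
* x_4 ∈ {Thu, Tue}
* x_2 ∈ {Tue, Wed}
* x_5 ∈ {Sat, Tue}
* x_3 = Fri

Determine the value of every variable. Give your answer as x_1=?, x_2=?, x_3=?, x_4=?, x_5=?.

x_1's domain is down to {Thu}, so x_1 = Thu. So x_4 can't be Thu.
x_3 must be Fri (only option left).
x_4 has just one choice, so x_4 = Tue. Strike Tue from x_2, x_5.
That leaves x_5 = Sat.
That leaves x_2 = Wed.

x_1=Thu, x_2=Wed, x_3=Fri, x_4=Tue, x_5=Sat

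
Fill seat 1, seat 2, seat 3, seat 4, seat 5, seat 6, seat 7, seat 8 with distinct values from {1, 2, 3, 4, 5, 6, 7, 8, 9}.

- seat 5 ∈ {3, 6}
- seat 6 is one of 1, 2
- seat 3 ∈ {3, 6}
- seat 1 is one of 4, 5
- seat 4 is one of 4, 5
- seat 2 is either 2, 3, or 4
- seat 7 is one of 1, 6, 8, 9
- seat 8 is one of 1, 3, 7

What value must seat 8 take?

seat 1 and seat 4 share exactly the 2 values {4, 5}; by pigeonhole those values go to them, so strike 4, 5 from seat 2.
The 2 variables seat 3 and seat 5 are confined to {3, 6}, which locks those values in; drop them from seat 2, seat 7, seat 8.
seat 2 must be 2 (only option left). Strike 2 from seat 6.
seat 6's domain is down to {1}, so seat 6 = 1. Remove 1 from seat 7, seat 8.
So seat 8 = 7.

7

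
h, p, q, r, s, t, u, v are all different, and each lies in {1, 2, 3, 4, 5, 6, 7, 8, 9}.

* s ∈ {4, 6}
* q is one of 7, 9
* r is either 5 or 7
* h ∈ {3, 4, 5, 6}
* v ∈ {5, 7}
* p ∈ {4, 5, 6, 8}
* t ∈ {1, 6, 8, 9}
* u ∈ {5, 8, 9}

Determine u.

8

Among the 8 variables, 1 fits only t (and all 8 values in {1, 3, 4, 5, 6, 7, 8, 9} must be used), so t = 1.
The 7 still-open variables draw from only 7 values {3, 4, 5, 6, 7, 8, 9}, so each is used; only h can be 3, hence h = 3.
r and v share exactly the 2 values {5, 7}; by pigeonhole those values go to them, so strike 5, 7 from p, q, u.
That leaves q = 9. Remove 9 from u.
So u = 8.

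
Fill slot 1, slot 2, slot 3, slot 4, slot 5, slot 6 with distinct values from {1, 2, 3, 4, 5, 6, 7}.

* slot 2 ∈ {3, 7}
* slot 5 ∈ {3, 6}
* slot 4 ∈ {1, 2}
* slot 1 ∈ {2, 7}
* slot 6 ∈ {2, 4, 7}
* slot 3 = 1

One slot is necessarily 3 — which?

slot 2

slot 3 must be 1 (only option left). Strike 1 from slot 4.
slot 4 must be 2 (only option left). Eliminate 2 elsewhere: slot 1, slot 6.
slot 1 must be 7 (only option left). Remove 7 from slot 2, slot 6.
So 3 goes to slot 2.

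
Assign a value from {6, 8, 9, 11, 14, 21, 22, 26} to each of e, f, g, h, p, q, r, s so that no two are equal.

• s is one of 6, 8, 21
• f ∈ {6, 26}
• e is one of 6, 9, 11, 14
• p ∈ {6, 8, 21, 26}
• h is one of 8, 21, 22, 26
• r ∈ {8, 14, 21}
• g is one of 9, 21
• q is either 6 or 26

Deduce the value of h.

Among the 8 variables, 11 fits only e (and all 8 values in {6, 8, 9, 11, 14, 21, 22, 26} must be used), so e = 11.
Among the 7 still-open variables, 9 fits only g (and all 7 values in {6, 8, 9, 14, 21, 22, 26} must be used), so g = 9.
The 6 still-open variables draw from only 6 values {6, 8, 14, 21, 22, 26}, so each is used; only r can be 14, hence r = 14.
The 5 still-open variables together cover exactly {6, 8, 21, 22, 26} — 5 values for 5 variables — and 22 appears only in h's list, so h = 22.

22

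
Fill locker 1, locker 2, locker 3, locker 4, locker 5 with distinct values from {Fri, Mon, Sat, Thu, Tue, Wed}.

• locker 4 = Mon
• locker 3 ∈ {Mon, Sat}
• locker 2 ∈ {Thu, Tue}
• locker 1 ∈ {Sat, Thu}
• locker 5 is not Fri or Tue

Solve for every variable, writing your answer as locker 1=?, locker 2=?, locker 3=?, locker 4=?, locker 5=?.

locker 4 has just one choice, so locker 4 = Mon. Eliminate Mon elsewhere: locker 3, locker 5.
That leaves locker 3 = Sat. Eliminate Sat elsewhere: locker 1, locker 5.
That leaves locker 1 = Thu. Eliminate Thu elsewhere: locker 2, locker 5.
locker 2's domain is down to {Tue}, so locker 2 = Tue.
locker 5's domain is down to {Wed}, so locker 5 = Wed.

locker 1=Thu, locker 2=Tue, locker 3=Sat, locker 4=Mon, locker 5=Wed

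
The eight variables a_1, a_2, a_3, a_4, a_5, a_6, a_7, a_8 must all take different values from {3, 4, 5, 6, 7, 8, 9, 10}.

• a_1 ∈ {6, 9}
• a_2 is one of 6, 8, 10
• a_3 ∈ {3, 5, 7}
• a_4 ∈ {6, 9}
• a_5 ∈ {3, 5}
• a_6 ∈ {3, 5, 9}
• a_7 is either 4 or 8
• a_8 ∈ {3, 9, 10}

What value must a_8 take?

10

Among the 8 variables, 4 fits only a_7 (and all 8 values in {3, 4, 5, 6, 7, 8, 9, 10} must be used), so a_7 = 4.
The 7 still-open variables together cover exactly {3, 5, 6, 7, 8, 9, 10} — 7 values for 7 variables — and 7 appears only in a_3's list, so a_3 = 7.
The 6 still-open variables together cover exactly {3, 5, 6, 8, 9, 10} — 6 values for 6 variables — and 8 appears only in a_2's list, so a_2 = 8.
Among the 5 still-open variables, 10 fits only a_8 (and all 5 values in {3, 5, 6, 9, 10} must be used), so a_8 = 10.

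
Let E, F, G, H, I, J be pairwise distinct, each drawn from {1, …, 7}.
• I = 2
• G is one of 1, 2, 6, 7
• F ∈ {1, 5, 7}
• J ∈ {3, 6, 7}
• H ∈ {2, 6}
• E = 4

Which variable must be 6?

E has just one choice, so E = 4.
I has just one choice, so I = 2. Remove 2 from G, H.
So 6 goes to H.

H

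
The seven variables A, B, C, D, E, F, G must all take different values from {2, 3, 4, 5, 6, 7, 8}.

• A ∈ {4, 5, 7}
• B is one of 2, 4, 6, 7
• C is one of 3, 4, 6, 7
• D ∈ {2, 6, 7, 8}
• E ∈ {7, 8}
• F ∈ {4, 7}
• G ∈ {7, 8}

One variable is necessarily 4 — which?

The 7 variables draw from only 7 values {2, 3, 4, 5, 6, 7, 8}, so each is used; only C can be 3, hence C = 3.
The 6 still-open variables together cover exactly {2, 4, 5, 6, 7, 8} — 6 values for 6 variables — and 5 appears only in A's list, so A = 5.
The 2 variables E and G are confined to {7, 8}, which locks those values in; drop them from B, D, F.
So 4 goes to F.

F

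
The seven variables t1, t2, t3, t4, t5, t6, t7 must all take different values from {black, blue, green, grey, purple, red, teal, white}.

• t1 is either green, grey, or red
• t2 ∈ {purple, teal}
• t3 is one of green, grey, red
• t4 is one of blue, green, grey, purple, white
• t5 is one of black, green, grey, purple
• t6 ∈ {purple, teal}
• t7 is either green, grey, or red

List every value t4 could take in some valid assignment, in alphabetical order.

t2 and t6 between them cover only {purple, teal} — a naked pair. Remove those values from t4, t5.
t1, t3, t7 between them cover only {green, grey, red} — a naked triple. Remove those values from t4, t5.
t5 has just one choice, so t5 = black.
No further eliminations apply; t4 can still be any of blue, white.

blue, white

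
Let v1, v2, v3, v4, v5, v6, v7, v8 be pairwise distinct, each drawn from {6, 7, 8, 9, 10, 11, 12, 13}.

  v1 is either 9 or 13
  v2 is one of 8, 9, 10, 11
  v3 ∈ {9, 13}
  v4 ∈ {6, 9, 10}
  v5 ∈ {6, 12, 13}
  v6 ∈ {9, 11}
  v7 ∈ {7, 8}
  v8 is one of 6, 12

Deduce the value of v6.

11

The 8 variables together cover exactly {6, 7, 8, 9, 10, 11, 12, 13} — 8 values for 8 variables — and 7 appears only in v7's list, so v7 = 7.
The 7 still-open variables together cover exactly {6, 8, 9, 10, 11, 12, 13} — 7 values for 7 variables — and 8 appears only in v2's list, so v2 = 8.
The 6 still-open variables together cover exactly {6, 9, 10, 11, 12, 13} — 6 values for 6 variables — and 10 appears only in v4's list, so v4 = 10.
The 5 still-open variables together cover exactly {6, 9, 11, 12, 13} — 5 values for 5 variables — and 11 appears only in v6's list, so v6 = 11.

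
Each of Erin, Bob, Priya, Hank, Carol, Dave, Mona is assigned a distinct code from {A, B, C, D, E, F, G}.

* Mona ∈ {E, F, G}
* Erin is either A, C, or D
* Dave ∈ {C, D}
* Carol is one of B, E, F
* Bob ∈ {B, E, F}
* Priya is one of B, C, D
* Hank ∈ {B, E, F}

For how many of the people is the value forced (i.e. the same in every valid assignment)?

2

Among the 7 variables, A fits only Erin (and all 7 values in {A, B, C, D, E, F, G} must be used), so Erin = A.
The 6 still-open variables together cover exactly {B, C, D, E, F, G} — 6 values for 6 variables — and G appears only in Mona's list, so Mona = G.
Bob, Hank, Carol share exactly the 3 values {B, E, F}; by pigeonhole those values go to them, so strike B, E, F from Priya.
Determined: Erin=A, Mona=G. The other people each still have more than one consistent value. That makes 2.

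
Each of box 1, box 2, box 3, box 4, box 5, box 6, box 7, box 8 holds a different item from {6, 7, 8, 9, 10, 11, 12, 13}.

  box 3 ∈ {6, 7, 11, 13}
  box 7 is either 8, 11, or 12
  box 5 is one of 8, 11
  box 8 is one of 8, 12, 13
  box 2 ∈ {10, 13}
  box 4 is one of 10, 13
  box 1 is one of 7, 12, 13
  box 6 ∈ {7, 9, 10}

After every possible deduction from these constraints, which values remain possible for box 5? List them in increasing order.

The 8 variables together cover exactly {6, 7, 8, 9, 10, 11, 12, 13} — 8 values for 8 variables — and 6 appears only in box 3's list, so box 3 = 6.
The 7 still-open variables together cover exactly {7, 8, 9, 10, 11, 12, 13} — 7 values for 7 variables — and 9 appears only in box 6's list, so box 6 = 9.
The 6 still-open variables draw from only 6 values {7, 8, 10, 11, 12, 13}, so each is used; only box 1 can be 7, hence box 1 = 7.
box 2 and box 4 share exactly the 2 values {10, 13}; by pigeonhole those values go to them, so strike 10, 13 from box 8.
No further eliminations apply; box 5 can still be any of 8, 11.

8, 11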